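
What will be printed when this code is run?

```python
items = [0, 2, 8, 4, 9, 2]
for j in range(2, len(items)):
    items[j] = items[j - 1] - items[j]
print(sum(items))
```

-54

j=2: items[2] = 2-8 = -6 → [0, 2, -6, 4, 9, 2]
j=3: items[3] = (-6)-4 = -10 → [0, 2, -6, -10, 9, 2]
j=4: items[4] = (-10)-9 = -19 → [0, 2, -6, -10, -19, 2]
j=5: items[5] = (-19)-2 = -21 → [0, 2, -6, -10, -19, -21]
sum = -54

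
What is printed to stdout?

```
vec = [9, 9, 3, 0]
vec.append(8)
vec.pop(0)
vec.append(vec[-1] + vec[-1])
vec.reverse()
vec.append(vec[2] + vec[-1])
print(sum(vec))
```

45

append 8 → [9, 9, 3, 0, 8]
pop(0) removes 9 → [9, 3, 0, 8]
append vec[-1]+vec[-1] = 8+8 = 16 → [9, 3, 0, 8, 16]
reverse → [16, 8, 0, 3, 9]
append vec[2]+vec[-1] = 0+9 = 9 → [16, 8, 0, 3, 9, 9]
sum = 45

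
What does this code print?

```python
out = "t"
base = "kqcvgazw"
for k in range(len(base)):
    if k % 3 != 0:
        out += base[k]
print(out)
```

tqcgaw

k=0: skip
k=1: add 'q' → 'tq'
k=2: add 'c' → 'tqc'
k=3: skip
k=4: add 'g' → 'tqcg'
k=5: add 'a' → 'tqcga'
k=6: skip
k=7: add 'w' → 'tqcgaw'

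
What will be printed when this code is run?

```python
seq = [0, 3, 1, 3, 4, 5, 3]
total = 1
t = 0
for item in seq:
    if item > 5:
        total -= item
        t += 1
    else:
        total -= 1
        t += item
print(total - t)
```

item=0: not >5, total = 1-1 = 0; t=0
item=3: not >5, total = 0-1 = -1; t=3
item=1: not >5, total = (-1)-1 = -2; t=4
item=3: not >5, total = (-2)-1 = -3; t=7
item=4: not >5, total = (-3)-1 = -4; t=11
item=5: not >5, total = (-4)-1 = -5; t=16
item=3: not >5, total = (-5)-1 = -6; t=19
total-t = (-6)-19 = -25

-25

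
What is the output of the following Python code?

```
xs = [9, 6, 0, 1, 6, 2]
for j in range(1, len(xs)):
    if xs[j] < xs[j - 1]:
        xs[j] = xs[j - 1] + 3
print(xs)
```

j=1: 6<9, xs[1] = 9+3 = 12 → [9, 12, 0, 1, 6, 2]
j=2: 0<12, xs[2] = 12+3 = 15 → [9, 12, 15, 1, 6, 2]
j=3: 1<15, xs[3] = 15+3 = 18 → [9, 12, 15, 18, 6, 2]
j=4: 6<18, xs[4] = 18+3 = 21 → [9, 12, 15, 18, 21, 2]
j=5: 2<21, xs[5] = 21+3 = 24 → [9, 12, 15, 18, 21, 24]

[9, 12, 15, 18, 21, 24]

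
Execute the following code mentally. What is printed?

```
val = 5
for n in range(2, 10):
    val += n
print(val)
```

n=2: val = 5+2 = 7
n=3: val = 7+3 = 10
n=4: val = 10+4 = 14
n=5: val = 14+5 = 19
n=6: val = 19+6 = 25
n=7: val = 25+7 = 32
n=8: val = 32+8 = 40
n=9: val = 40+9 = 49

49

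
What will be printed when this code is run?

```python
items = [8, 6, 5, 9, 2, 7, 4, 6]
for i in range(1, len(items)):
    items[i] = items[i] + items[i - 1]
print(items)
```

[8, 14, 19, 28, 30, 37, 41, 47]

i=1: items[1] = 6+8 = 14 → [8, 14, 5, 9, 2, 7, 4, 6]
i=2: items[2] = 5+14 = 19 → [8, 14, 19, 9, 2, 7, 4, 6]
i=3: items[3] = 9+19 = 28 → [8, 14, 19, 28, 2, 7, 4, 6]
i=4: items[4] = 2+28 = 30 → [8, 14, 19, 28, 30, 7, 4, 6]
i=5: items[5] = 7+30 = 37 → [8, 14, 19, 28, 30, 37, 4, 6]
i=6: items[6] = 4+37 = 41 → [8, 14, 19, 28, 30, 37, 41, 6]
i=7: items[7] = 6+41 = 47 → [8, 14, 19, 28, 30, 37, 41, 47]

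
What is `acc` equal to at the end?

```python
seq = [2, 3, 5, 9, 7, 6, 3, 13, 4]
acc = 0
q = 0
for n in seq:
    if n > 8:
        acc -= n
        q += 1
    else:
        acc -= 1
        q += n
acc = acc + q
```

3

n=2: not >8, acc = 0-1 = -1; q=2
n=3: not >8, acc = (-1)-1 = -2; q=5
n=5: not >8, acc = (-2)-1 = -3; q=10
n=9: >8, acc = (-3)-9 = -12; q=11
n=7: not >8, acc = (-12)-1 = -13; q=18
n=6: not >8, acc = (-13)-1 = -14; q=24
n=3: not >8, acc = (-14)-1 = -15; q=27
n=13: >8, acc = (-15)-13 = -28; q=28
n=4: not >8, acc = (-28)-1 = -29; q=32
acc+q = (-29)+32 = 3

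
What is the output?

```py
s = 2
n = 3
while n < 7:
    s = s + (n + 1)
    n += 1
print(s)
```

n=3: s = 2+4 = 6
n=4: s = 6+5 = 11
n=5: s = 11+6 = 17
n=6: s = 17+7 = 24

24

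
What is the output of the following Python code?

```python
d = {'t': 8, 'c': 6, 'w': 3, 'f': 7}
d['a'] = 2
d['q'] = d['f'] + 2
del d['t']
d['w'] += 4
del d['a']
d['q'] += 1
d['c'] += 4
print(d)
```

d['a'] = 2 → {'t': 8, 'c': 6, 'w': 3, 'f': 7, 'a': 2}
d['q'] = d['f']+2 = 9 → {'t': 8, 'c': 6, 'w': 3, 'f': 7, 'a': 2, 'q': 9}
del 't' → {'c': 6, 'w': 3, 'f': 7, 'a': 2, 'q': 9}
d['w'] = 3+4 = 7 → {'c': 6, 'w': 7, 'f': 7, 'a': 2, 'q': 9}
del 'a' → {'c': 6, 'w': 7, 'f': 7, 'q': 9}
d['q'] = 9+1 = 10 → {'c': 6, 'w': 7, 'f': 7, 'q': 10}
d['c'] = 6+4 = 10 → {'c': 10, 'w': 7, 'f': 7, 'q': 10}

{'c': 10, 'w': 7, 'f': 7, 'q': 10}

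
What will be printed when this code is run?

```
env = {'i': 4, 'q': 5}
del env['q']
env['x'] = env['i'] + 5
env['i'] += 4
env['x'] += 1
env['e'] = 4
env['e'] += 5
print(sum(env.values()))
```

del 'q' → {'i': 4}
env['x'] = env['i']+5 = 9 → {'i': 4, 'x': 9}
env['i'] = 4+4 = 8 → {'i': 8, 'x': 9}
env['x'] = 9+1 = 10 → {'i': 8, 'x': 10}
env['e'] = 4 → {'i': 8, 'x': 10, 'e': 4}
env['e'] = 4+5 = 9 → {'i': 8, 'x': 10, 'e': 9}
sum of values = 27

27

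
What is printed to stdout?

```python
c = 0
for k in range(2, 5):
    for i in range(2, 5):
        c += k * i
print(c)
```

k=2,i=2: c = 0+4 = 4
k=2,i=3: c = 4+6 = 10
k=2,i=4: c = 10+8 = 18
k=3,i=2: c = 18+6 = 24
k=3,i=3: c = 24+9 = 33
k=3,i=4: c = 33+12 = 45
k=4,i=2: c = 45+8 = 53
k=4,i=3: c = 53+12 = 65
k=4,i=4: c = 65+16 = 81

81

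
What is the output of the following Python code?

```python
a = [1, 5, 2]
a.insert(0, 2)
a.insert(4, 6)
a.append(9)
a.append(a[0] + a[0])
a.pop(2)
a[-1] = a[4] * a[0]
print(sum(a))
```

insert 2 at 0 → [2, 1, 5, 2]
insert 6 at 4 → [2, 1, 5, 2, 6]
append 9 → [2, 1, 5, 2, 6, 9]
append a[0]+a[0] = 2+2 = 4 → [2, 1, 5, 2, 6, 9, 4]
pop(2) removes 5 → [2, 1, 2, 6, 9, 4]
a[-1] = a[4]*a[0] = 9*2 = 18 → [2, 1, 2, 6, 9, 18]
sum = 38

38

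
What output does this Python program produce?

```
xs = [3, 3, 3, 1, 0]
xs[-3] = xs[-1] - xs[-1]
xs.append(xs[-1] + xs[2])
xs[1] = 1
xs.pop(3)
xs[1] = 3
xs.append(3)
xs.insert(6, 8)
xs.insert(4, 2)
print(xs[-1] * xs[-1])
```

xs[-3] = xs[-1]-xs[-1] = 0-0 = 0 → [3, 3, 0, 1, 0]
append xs[-1]+xs[2] = 0+0 = 0 → [3, 3, 0, 1, 0, 0]
xs[1] = 1 → [3, 1, 0, 1, 0, 0]
pop(3) removes 1 → [3, 1, 0, 0, 0]
xs[1] = 3 → [3, 3, 0, 0, 0]
append 3 → [3, 3, 0, 0, 0, 3]
insert 8 at 6 → [3, 3, 0, 0, 0, 3, 8]
insert 2 at 4 → [3, 3, 0, 0, 2, 0, 3, 8]
xs[-1]*xs[-1] = 8*8 = 64

64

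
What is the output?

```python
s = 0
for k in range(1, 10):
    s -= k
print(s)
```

-45

k=1: s = 0-1 = -1
k=2: s = (-1)-2 = -3
k=3: s = (-3)-3 = -6
k=4: s = (-6)-4 = -10
k=5: s = (-10)-5 = -15
k=6: s = (-15)-6 = -21
k=7: s = (-21)-7 = -28
k=8: s = (-28)-8 = -36
k=9: s = (-36)-9 = -45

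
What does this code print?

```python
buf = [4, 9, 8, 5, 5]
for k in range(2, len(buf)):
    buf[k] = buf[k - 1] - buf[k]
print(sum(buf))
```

k=2: buf[2] = 9-8 = 1 → [4, 9, 1, 5, 5]
k=3: buf[3] = 1-5 = -4 → [4, 9, 1, -4, 5]
k=4: buf[4] = (-4)-5 = -9 → [4, 9, 1, -4, -9]
sum = 1

1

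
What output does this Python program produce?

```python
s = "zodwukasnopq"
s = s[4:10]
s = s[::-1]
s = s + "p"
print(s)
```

slice [4:10] → 'ukasno'
reverse → 'onsaku'
+ 'p' → 'onsakup'

onsakup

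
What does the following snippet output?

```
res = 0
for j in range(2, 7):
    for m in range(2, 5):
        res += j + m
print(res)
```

j=2,m=2: res = 0+4 = 4
j=2,m=3: res = 4+5 = 9
j=2,m=4: res = 9+6 = 15
j=3,m=2: res = 15+5 = 20
j=3,m=3: res = 20+6 = 26
j=3,m=4: res = 26+7 = 33
j=4,m=2: res = 33+6 = 39
j=4,m=3: res = 39+7 = 46
j=4,m=4: res = 46+8 = 54
j=5,m=2: res = 54+7 = 61
j=5,m=3: res = 61+8 = 69
j=5,m=4: res = 69+9 = 78
j=6,m=2: res = 78+8 = 86
j=6,m=3: res = 86+9 = 95
j=6,m=4: res = 95+10 = 105

105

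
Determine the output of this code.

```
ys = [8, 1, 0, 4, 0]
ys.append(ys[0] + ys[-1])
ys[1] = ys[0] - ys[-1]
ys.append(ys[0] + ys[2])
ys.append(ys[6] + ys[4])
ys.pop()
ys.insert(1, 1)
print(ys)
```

append ys[0]+ys[-1] = 8+0 = 8 → [8, 1, 0, 4, 0, 8]
ys[1] = ys[0]-ys[-1] = 8-8 = 0 → [8, 0, 0, 4, 0, 8]
append ys[0]+ys[2] = 8+0 = 8 → [8, 0, 0, 4, 0, 8, 8]
append ys[6]+ys[4] = 8+0 = 8 → [8, 0, 0, 4, 0, 8, 8, 8]
pop() removes 8 → [8, 0, 0, 4, 0, 8, 8]
insert 1 at 1 → [8, 1, 0, 0, 4, 0, 8, 8]

[8, 1, 0, 0, 4, 0, 8, 8]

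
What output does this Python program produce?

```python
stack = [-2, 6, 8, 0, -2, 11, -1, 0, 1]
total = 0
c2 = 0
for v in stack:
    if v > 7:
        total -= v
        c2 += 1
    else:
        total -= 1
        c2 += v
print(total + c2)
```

-22

v=-2: not >7, total = 0-1 = -1; c2=-2
v=6: not >7, total = (-1)-1 = -2; c2=4
v=8: >7, total = (-2)-8 = -10; c2=5
v=0: not >7, total = (-10)-1 = -11; c2=5
v=-2: not >7, total = (-11)-1 = -12; c2=3
v=11: >7, total = (-12)-11 = -23; c2=4
v=-1: not >7, total = (-23)-1 = -24; c2=3
v=0: not >7, total = (-24)-1 = -25; c2=3
v=1: not >7, total = (-25)-1 = -26; c2=4
total+c2 = (-26)+4 = -22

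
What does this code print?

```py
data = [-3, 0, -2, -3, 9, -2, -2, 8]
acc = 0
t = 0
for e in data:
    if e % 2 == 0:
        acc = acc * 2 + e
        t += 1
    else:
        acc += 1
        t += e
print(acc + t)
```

36

e=-3: not even, acc = 0+1 = 1; t=-3
e=0: even, acc = 1*2+0 = 2; t=-2
e=-2: even, acc = 2*2+(-2) = 2; t=-1
e=-3: not even, acc = 2+1 = 3; t=-4
e=9: not even, acc = 3+1 = 4; t=5
e=-2: even, acc = 4*2+(-2) = 6; t=6
e=-2: even, acc = 6*2+(-2) = 10; t=7
e=8: even, acc = 10*2+8 = 28; t=8
acc+t = 28+8 = 36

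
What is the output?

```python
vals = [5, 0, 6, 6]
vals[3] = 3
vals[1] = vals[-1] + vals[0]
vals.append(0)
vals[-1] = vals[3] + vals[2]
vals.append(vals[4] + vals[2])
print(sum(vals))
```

46

vals[3] = 3 → [5, 0, 6, 3]
vals[1] = vals[-1]+vals[0] = 3+5 = 8 → [5, 8, 6, 3]
append 0 → [5, 8, 6, 3, 0]
vals[-1] = vals[3]+vals[2] = 3+6 = 9 → [5, 8, 6, 3, 9]
append vals[4]+vals[2] = 9+6 = 15 → [5, 8, 6, 3, 9, 15]
sum = 46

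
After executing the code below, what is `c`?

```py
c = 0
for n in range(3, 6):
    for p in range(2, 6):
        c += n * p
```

168

n=3,p=2: c = 0+6 = 6
n=3,p=3: c = 6+9 = 15
n=3,p=4: c = 15+12 = 27
n=3,p=5: c = 27+15 = 42
n=4,p=2: c = 42+8 = 50
n=4,p=3: c = 50+12 = 62
n=4,p=4: c = 62+16 = 78
n=4,p=5: c = 78+20 = 98
n=5,p=2: c = 98+10 = 108
n=5,p=3: c = 108+15 = 123
n=5,p=4: c = 123+20 = 143
n=5,p=5: c = 143+25 = 168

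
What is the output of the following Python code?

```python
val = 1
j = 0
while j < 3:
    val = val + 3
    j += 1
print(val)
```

10

j=0: val = 1+3 = 4
j=1: val = 4+3 = 7
j=2: val = 7+3 = 10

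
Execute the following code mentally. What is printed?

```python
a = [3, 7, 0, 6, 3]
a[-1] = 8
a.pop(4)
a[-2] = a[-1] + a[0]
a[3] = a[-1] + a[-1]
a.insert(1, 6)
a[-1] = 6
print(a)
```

a[-1] = 8 → [3, 7, 0, 6, 8]
pop(4) removes 8 → [3, 7, 0, 6]
a[-2] = a[-1]+a[0] = 6+3 = 9 → [3, 7, 9, 6]
a[3] = a[-1]+a[-1] = 6+6 = 12 → [3, 7, 9, 12]
insert 6 at 1 → [3, 6, 7, 9, 12]
a[-1] = 6 → [3, 6, 7, 9, 6]

[3, 6, 7, 9, 6]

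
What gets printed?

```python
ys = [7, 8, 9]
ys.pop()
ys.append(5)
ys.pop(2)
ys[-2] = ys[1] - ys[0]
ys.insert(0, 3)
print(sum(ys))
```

12

pop() removes 9 → [7, 8]
append 5 → [7, 8, 5]
pop(2) removes 5 → [7, 8]
ys[-2] = ys[1]-ys[0] = 8-7 = 1 → [1, 8]
insert 3 at 0 → [3, 1, 8]
sum = 12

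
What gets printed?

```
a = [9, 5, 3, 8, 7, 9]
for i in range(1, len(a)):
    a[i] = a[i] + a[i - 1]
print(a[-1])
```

41

i=1: a[1] = 5+9 = 14 → [9, 14, 3, 8, 7, 9]
i=2: a[2] = 3+14 = 17 → [9, 14, 17, 8, 7, 9]
i=3: a[3] = 8+17 = 25 → [9, 14, 17, 25, 7, 9]
i=4: a[4] = 7+25 = 32 → [9, 14, 17, 25, 32, 9]
i=5: a[5] = 9+32 = 41 → [9, 14, 17, 25, 32, 41]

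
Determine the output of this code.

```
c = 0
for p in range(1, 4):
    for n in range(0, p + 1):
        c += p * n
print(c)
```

p=1,n=0: c = 0+0 = 0
p=1,n=1: c = 0+1 = 1
p=2,n=0: c = 1+0 = 1
p=2,n=1: c = 1+2 = 3
p=2,n=2: c = 3+4 = 7
p=3,n=0: c = 7+0 = 7
p=3,n=1: c = 7+3 = 10
p=3,n=2: c = 10+6 = 16
p=3,n=3: c = 16+9 = 25

25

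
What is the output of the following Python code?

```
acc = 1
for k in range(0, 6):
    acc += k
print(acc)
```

k=0: acc = 1+0 = 1
k=1: acc = 1+1 = 2
k=2: acc = 2+2 = 4
k=3: acc = 4+3 = 7
k=4: acc = 7+4 = 11
k=5: acc = 11+5 = 16

16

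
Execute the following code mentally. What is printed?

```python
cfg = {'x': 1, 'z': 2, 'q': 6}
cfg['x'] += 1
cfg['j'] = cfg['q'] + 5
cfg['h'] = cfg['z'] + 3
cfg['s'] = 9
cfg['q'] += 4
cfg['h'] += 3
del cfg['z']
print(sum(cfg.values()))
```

cfg['x'] = 1+1 = 2 → {'x': 2, 'z': 2, 'q': 6}
cfg['j'] = cfg['q']+5 = 11 → {'x': 2, 'z': 2, 'q': 6, 'j': 11}
cfg['h'] = cfg['z']+3 = 5 → {'x': 2, 'z': 2, 'q': 6, 'j': 11, 'h': 5}
cfg['s'] = 9 → {'x': 2, 'z': 2, 'q': 6, 'j': 11, 'h': 5, 's': 9}
cfg['q'] = 6+4 = 10 → {'x': 2, 'z': 2, 'q': 10, 'j': 11, 'h': 5, 's': 9}
cfg['h'] = 5+3 = 8 → {'x': 2, 'z': 2, 'q': 10, 'j': 11, 'h': 8, 's': 9}
del 'z' → {'x': 2, 'q': 10, 'j': 11, 'h': 8, 's': 9}
sum of values = 40

40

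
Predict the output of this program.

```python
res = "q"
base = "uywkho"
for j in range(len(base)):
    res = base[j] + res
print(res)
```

ohkwyuq

j=0: prepend 'u' → 'uq'
j=1: prepend 'y' → 'yuq'
j=2: prepend 'w' → 'wyuq'
j=3: prepend 'k' → 'kwyuq'
j=4: prepend 'h' → 'hkwyuq'
j=5: prepend 'o' → 'ohkwyuq'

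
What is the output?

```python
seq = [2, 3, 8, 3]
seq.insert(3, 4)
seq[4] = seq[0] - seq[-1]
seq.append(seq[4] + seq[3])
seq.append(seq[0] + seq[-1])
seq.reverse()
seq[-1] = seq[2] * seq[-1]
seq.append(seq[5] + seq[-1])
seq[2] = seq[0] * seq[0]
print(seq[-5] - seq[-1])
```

3

insert 4 at 3 → [2, 3, 8, 4, 3]
seq[4] = seq[0]-seq[-1] = 2-3 = -1 → [2, 3, 8, 4, -1]
append seq[4]+seq[3] = (-1)+4 = 3 → [2, 3, 8, 4, -1, 3]
append seq[0]+seq[-1] = 2+3 = 5 → [2, 3, 8, 4, -1, 3, 5]
reverse → [5, 3, -1, 4, 8, 3, 2]
seq[-1] = seq[2]*seq[-1] = (-1)*2 = -2 → [5, 3, -1, 4, 8, 3, -2]
append seq[5]+seq[-1] = 3+(-2) = 1 → [5, 3, -1, 4, 8, 3, -2, 1]
seq[2] = seq[0]*seq[0] = 5*5 = 25 → [5, 3, 25, 4, 8, 3, -2, 1]
seq[-5]-seq[-1] = 4-1 = 3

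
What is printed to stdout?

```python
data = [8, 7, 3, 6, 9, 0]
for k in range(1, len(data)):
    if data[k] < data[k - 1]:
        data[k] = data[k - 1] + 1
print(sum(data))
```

63

k=1: 7<8, data[1] = 8+1 = 9 → [8, 9, 3, 6, 9, 0]
k=2: 3<9, data[2] = 9+1 = 10 → [8, 9, 10, 6, 9, 0]
k=3: 6<10, data[3] = 10+1 = 11 → [8, 9, 10, 11, 9, 0]
k=4: 9<11, data[4] = 11+1 = 12 → [8, 9, 10, 11, 12, 0]
k=5: 0<12, data[5] = 12+1 = 13 → [8, 9, 10, 11, 12, 13]
sum = 63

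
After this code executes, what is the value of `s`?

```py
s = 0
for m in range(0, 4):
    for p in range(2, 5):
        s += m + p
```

54

m=0,p=2: s = 0+2 = 2
m=0,p=3: s = 2+3 = 5
m=0,p=4: s = 5+4 = 9
m=1,p=2: s = 9+3 = 12
m=1,p=3: s = 12+4 = 16
m=1,p=4: s = 16+5 = 21
m=2,p=2: s = 21+4 = 25
m=2,p=3: s = 25+5 = 30
m=2,p=4: s = 30+6 = 36
m=3,p=2: s = 36+5 = 41
m=3,p=3: s = 41+6 = 47
m=3,p=4: s = 47+7 = 54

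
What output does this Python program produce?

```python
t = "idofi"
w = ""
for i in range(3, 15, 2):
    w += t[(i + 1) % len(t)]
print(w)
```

idfioi

i=3: add t[4]='i' → 'i'
i=5: add t[1]='d' → 'id'
i=7: add t[3]='f' → 'idf'
i=9: add t[0]='i' → 'idfi'
i=11: add t[2]='o' → 'idfio'
i=13: add t[4]='i' → 'idfioi'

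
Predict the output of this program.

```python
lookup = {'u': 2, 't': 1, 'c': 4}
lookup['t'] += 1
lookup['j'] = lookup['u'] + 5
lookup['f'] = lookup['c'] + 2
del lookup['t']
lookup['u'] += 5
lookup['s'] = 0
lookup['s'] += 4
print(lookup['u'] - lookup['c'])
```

3

lookup['t'] = 1+1 = 2 → {'u': 2, 't': 2, 'c': 4}
lookup['j'] = lookup['u']+5 = 7 → {'u': 2, 't': 2, 'c': 4, 'j': 7}
lookup['f'] = lookup['c']+2 = 6 → {'u': 2, 't': 2, 'c': 4, 'j': 7, 'f': 6}
del 't' → {'u': 2, 'c': 4, 'j': 7, 'f': 6}
lookup['u'] = 2+5 = 7 → {'u': 7, 'c': 4, 'j': 7, 'f': 6}
lookup['s'] = 0 → {'u': 7, 'c': 4, 'j': 7, 'f': 6, 's': 0}
lookup['s'] = 0+4 = 4 → {'u': 7, 'c': 4, 'j': 7, 'f': 6, 's': 4}
lookup['u']-lookup['c'] = 7-4 = 3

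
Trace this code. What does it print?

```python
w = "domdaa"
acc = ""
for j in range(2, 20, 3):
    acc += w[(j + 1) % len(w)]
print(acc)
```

j=2: add w[3]='d' → 'd'
j=5: add w[0]='d' → 'dd'
j=8: add w[3]='d' → 'ddd'
j=11: add w[0]='d' → 'dddd'
j=14: add w[3]='d' → 'ddddd'
j=17: add w[0]='d' → 'dddddd'

dddddd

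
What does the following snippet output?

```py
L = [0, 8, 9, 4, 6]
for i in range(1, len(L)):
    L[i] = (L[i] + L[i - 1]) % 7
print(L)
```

i=1: L[1] = (8+0)%7 = 1 → [0, 1, 9, 4, 6]
i=2: L[2] = (9+1)%7 = 3 → [0, 1, 3, 4, 6]
i=3: L[3] = (4+3)%7 = 0 → [0, 1, 3, 0, 6]
i=4: L[4] = (6+0)%7 = 6 → [0, 1, 3, 0, 6]

[0, 1, 3, 0, 6]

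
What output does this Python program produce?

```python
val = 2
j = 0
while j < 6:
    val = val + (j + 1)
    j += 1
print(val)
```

j=0: val = 2+1 = 3
j=1: val = 3+2 = 5
j=2: val = 5+3 = 8
j=3: val = 8+4 = 12
j=4: val = 12+5 = 17
j=5: val = 17+6 = 23

23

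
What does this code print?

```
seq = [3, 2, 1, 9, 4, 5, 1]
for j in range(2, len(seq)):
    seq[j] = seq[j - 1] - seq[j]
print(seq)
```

j=2: seq[2] = 2-1 = 1 → [3, 2, 1, 9, 4, 5, 1]
j=3: seq[3] = 1-9 = -8 → [3, 2, 1, -8, 4, 5, 1]
j=4: seq[4] = (-8)-4 = -12 → [3, 2, 1, -8, -12, 5, 1]
j=5: seq[5] = (-12)-5 = -17 → [3, 2, 1, -8, -12, -17, 1]
j=6: seq[6] = (-17)-1 = -18 → [3, 2, 1, -8, -12, -17, -18]

[3, 2, 1, -8, -12, -17, -18]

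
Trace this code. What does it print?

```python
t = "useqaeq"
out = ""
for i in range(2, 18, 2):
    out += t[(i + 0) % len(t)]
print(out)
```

eaqsqeue

i=2: add t[2]='e' → 'e'
i=4: add t[4]='a' → 'ea'
i=6: add t[6]='q' → 'eaq'
i=8: add t[1]='s' → 'eaqs'
i=10: add t[3]='q' → 'eaqsq'
i=12: add t[5]='e' → 'eaqsqe'
i=14: add t[0]='u' → 'eaqsqeu'
i=16: add t[2]='e' → 'eaqsqeue'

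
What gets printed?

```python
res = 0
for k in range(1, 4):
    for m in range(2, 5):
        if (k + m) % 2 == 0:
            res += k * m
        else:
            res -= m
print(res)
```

k=1,m=2: odd sum, res = 0-2 = -2
k=1,m=3: even sum, res = (-2)+3 = 1
k=1,m=4: odd sum, res = 1-4 = -3
k=2,m=2: even sum, res = (-3)+4 = 1
k=2,m=3: odd sum, res = 1-3 = -2
k=2,m=4: even sum, res = (-2)+8 = 6
k=3,m=2: odd sum, res = 6-2 = 4
k=3,m=3: even sum, res = 4+9 = 13
k=3,m=4: odd sum, res = 13-4 = 9

9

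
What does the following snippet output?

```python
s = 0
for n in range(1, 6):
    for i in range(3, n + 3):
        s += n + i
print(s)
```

120

n=1,i=3: s = 0+4 = 4
n=2,i=3: s = 4+5 = 9
n=2,i=4: s = 9+6 = 15
n=3,i=3: s = 15+6 = 21
n=3,i=4: s = 21+7 = 28
n=3,i=5: s = 28+8 = 36
n=4,i=3: s = 36+7 = 43
n=4,i=4: s = 43+8 = 51
n=4,i=5: s = 51+9 = 60
n=4,i=6: s = 60+10 = 70
n=5,i=3: s = 70+8 = 78
n=5,i=4: s = 78+9 = 87
n=5,i=5: s = 87+10 = 97
n=5,i=6: s = 97+11 = 108
n=5,i=7: s = 108+12 = 120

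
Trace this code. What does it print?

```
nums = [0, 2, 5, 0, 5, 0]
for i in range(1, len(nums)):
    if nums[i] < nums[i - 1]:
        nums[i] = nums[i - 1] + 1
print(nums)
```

[0, 2, 5, 6, 7, 8]

i=1: 2>=0, unchanged → [0, 2, 5, 0, 5, 0]
i=2: 5>=2, unchanged → [0, 2, 5, 0, 5, 0]
i=3: 0<5, nums[3] = 5+1 = 6 → [0, 2, 5, 6, 5, 0]
i=4: 5<6, nums[4] = 6+1 = 7 → [0, 2, 5, 6, 7, 0]
i=5: 0<7, nums[5] = 7+1 = 8 → [0, 2, 5, 6, 7, 8]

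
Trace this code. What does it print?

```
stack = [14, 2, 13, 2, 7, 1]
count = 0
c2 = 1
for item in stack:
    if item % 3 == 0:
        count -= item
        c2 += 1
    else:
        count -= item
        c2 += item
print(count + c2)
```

1

item=14: not %3==0, count = 0-14 = -14; c2=15
item=2: not %3==0, count = (-14)-2 = -16; c2=17
item=13: not %3==0, count = (-16)-13 = -29; c2=30
item=2: not %3==0, count = (-29)-2 = -31; c2=32
item=7: not %3==0, count = (-31)-7 = -38; c2=39
item=1: not %3==0, count = (-38)-1 = -39; c2=40
count+c2 = (-39)+40 = 1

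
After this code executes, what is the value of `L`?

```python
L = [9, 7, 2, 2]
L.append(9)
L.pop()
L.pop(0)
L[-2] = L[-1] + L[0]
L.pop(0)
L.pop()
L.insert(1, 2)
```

[9, 2]

append 9 → [9, 7, 2, 2, 9]
pop() removes 9 → [9, 7, 2, 2]
pop(0) removes 9 → [7, 2, 2]
L[-2] = L[-1]+L[0] = 2+7 = 9 → [7, 9, 2]
pop(0) removes 7 → [9, 2]
pop() removes 2 → [9]
insert 2 at 1 → [9, 2]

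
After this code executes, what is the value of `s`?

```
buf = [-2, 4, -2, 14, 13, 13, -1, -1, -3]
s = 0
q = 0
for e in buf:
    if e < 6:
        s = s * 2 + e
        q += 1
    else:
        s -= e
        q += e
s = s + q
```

e=-2: <6, s = 0*2+(-2) = -2; q=1
e=4: <6, s = (-2)*2+4 = 0; q=2
e=-2: <6, s = 0*2+(-2) = -2; q=3
e=14: not <6, s = (-2)-14 = -16; q=17
e=13: not <6, s = (-16)-13 = -29; q=30
e=13: not <6, s = (-29)-13 = -42; q=43
e=-1: <6, s = (-42)*2+(-1) = -85; q=44
e=-1: <6, s = (-85)*2+(-1) = -171; q=45
e=-3: <6, s = (-171)*2+(-3) = -345; q=46
s+q = (-345)+46 = -299

-299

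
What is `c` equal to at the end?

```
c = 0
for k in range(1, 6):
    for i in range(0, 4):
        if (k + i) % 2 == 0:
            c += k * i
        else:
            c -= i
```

k=1,i=0: odd sum, c = 0-0 = 0
k=1,i=1: even sum, c = 0+1 = 1
k=1,i=2: odd sum, c = 1-2 = -1
k=1,i=3: even sum, c = (-1)+3 = 2
k=2,i=0: even sum, c = 2+0 = 2
k=2,i=1: odd sum, c = 2-1 = 1
k=2,i=2: even sum, c = 1+4 = 5
k=2,i=3: odd sum, c = 5-3 = 2
k=3,i=0: odd sum, c = 2-0 = 2
k=3,i=1: even sum, c = 2+3 = 5
k=3,i=2: odd sum, c = 5-2 = 3
k=3,i=3: even sum, c = 3+9 = 12
k=4,i=0: even sum, c = 12+0 = 12
k=4,i=1: odd sum, c = 12-1 = 11
k=4,i=2: even sum, c = 11+8 = 19
k=4,i=3: odd sum, c = 19-3 = 16
k=5,i=0: odd sum, c = 16-0 = 16
k=5,i=1: even sum, c = 16+5 = 21
k=5,i=2: odd sum, c = 21-2 = 19
k=5,i=3: even sum, c = 19+15 = 34

34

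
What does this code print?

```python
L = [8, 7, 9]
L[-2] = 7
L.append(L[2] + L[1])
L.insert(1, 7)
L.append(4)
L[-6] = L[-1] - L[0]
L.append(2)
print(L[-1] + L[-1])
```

L[-2] = 7 → [8, 7, 9]
append L[2]+L[1] = 9+7 = 16 → [8, 7, 9, 16]
insert 7 at 1 → [8, 7, 7, 9, 16]
append 4 → [8, 7, 7, 9, 16, 4]
L[-6] = L[-1]-L[0] = 4-8 = -4 → [-4, 7, 7, 9, 16, 4]
append 2 → [-4, 7, 7, 9, 16, 4, 2]
L[-1]+L[-1] = 2+2 = 4

4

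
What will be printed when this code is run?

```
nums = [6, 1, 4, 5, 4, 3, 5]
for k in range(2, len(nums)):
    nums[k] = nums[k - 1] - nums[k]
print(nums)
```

k=2: nums[2] = 1-4 = -3 → [6, 1, -3, 5, 4, 3, 5]
k=3: nums[3] = (-3)-5 = -8 → [6, 1, -3, -8, 4, 3, 5]
k=4: nums[4] = (-8)-4 = -12 → [6, 1, -3, -8, -12, 3, 5]
k=5: nums[5] = (-12)-3 = -15 → [6, 1, -3, -8, -12, -15, 5]
k=6: nums[6] = (-15)-5 = -20 → [6, 1, -3, -8, -12, -15, -20]

[6, 1, -3, -8, -12, -15, -20]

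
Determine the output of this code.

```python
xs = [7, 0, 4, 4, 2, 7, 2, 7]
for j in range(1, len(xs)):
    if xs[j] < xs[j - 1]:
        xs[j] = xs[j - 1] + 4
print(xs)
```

j=1: 0<7, xs[1] = 7+4 = 11 → [7, 11, 4, 4, 2, 7, 2, 7]
j=2: 4<11, xs[2] = 11+4 = 15 → [7, 11, 15, 4, 2, 7, 2, 7]
j=3: 4<15, xs[3] = 15+4 = 19 → [7, 11, 15, 19, 2, 7, 2, 7]
j=4: 2<19, xs[4] = 19+4 = 23 → [7, 11, 15, 19, 23, 7, 2, 7]
j=5: 7<23, xs[5] = 23+4 = 27 → [7, 11, 15, 19, 23, 27, 2, 7]
j=6: 2<27, xs[6] = 27+4 = 31 → [7, 11, 15, 19, 23, 27, 31, 7]
j=7: 7<31, xs[7] = 31+4 = 35 → [7, 11, 15, 19, 23, 27, 31, 35]

[7, 11, 15, 19, 23, 27, 31, 35]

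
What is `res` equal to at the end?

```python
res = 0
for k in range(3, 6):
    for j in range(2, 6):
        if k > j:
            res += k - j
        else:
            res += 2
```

22

k=3,j=2: 3>2, res = 0+1 = 1
k=3,j=3: not 3>3, res = 1+2 = 3
k=3,j=4: not 3>4, res = 3+2 = 5
k=3,j=5: not 3>5, res = 5+2 = 7
k=4,j=2: 4>2, res = 7+2 = 9
k=4,j=3: 4>3, res = 9+1 = 10
k=4,j=4: not 4>4, res = 10+2 = 12
k=4,j=5: not 4>5, res = 12+2 = 14
k=5,j=2: 5>2, res = 14+3 = 17
k=5,j=3: 5>3, res = 17+2 = 19
k=5,j=4: 5>4, res = 19+1 = 20
k=5,j=5: not 5>5, res = 20+2 = 22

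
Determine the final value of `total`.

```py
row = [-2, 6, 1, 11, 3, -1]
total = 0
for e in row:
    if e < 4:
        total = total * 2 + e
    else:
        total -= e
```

e=-2: <4, total = 0*2+(-2) = -2
e=6: not <4, total = (-2)-6 = -8
e=1: <4, total = (-8)*2+1 = -15
e=11: not <4, total = (-15)-11 = -26
e=3: <4, total = (-26)*2+3 = -49
e=-1: <4, total = (-49)*2+(-1) = -99

-99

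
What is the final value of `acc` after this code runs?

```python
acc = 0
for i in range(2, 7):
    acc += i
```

20

i=2: acc = 0+2 = 2
i=3: acc = 2+3 = 5
i=4: acc = 5+4 = 9
i=5: acc = 9+5 = 14
i=6: acc = 14+6 = 20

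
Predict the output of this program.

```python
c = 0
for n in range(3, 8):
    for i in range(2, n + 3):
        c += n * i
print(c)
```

775

n=3,i=2: c = 0+6 = 6
n=3,i=3: c = 6+9 = 15
n=3,i=4: c = 15+12 = 27
n=3,i=5: c = 27+15 = 42
n=4,i=2: c = 42+8 = 50
n=4,i=3: c = 50+12 = 62
n=4,i=4: c = 62+16 = 78
n=4,i=5: c = 78+20 = 98
n=4,i=6: c = 98+24 = 122
n=5,i=2: c = 122+10 = 132
n=5,i=3: c = 132+15 = 147
n=5,i=4: c = 147+20 = 167
n=5,i=5: c = 167+25 = 192
n=5,i=6: c = 192+30 = 222
n=5,i=7: c = 222+35 = 257
n=6,i=2: c = 257+12 = 269
n=6,i=3: c = 269+18 = 287
n=6,i=4: c = 287+24 = 311
n=6,i=5: c = 311+30 = 341
n=6,i=6: c = 341+36 = 377
n=6,i=7: c = 377+42 = 419
n=6,i=8: c = 419+48 = 467
n=7,i=2: c = 467+14 = 481
n=7,i=3: c = 481+21 = 502
n=7,i=4: c = 502+28 = 530
n=7,i=5: c = 530+35 = 565
n=7,i=6: c = 565+42 = 607
n=7,i=7: c = 607+49 = 656
n=7,i=8: c = 656+56 = 712
n=7,i=9: c = 712+63 = 775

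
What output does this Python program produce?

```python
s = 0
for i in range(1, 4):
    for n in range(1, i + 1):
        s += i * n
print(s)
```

i=1,n=1: s = 0+1 = 1
i=2,n=1: s = 1+2 = 3
i=2,n=2: s = 3+4 = 7
i=3,n=1: s = 7+3 = 10
i=3,n=2: s = 10+6 = 16
i=3,n=3: s = 16+9 = 25

25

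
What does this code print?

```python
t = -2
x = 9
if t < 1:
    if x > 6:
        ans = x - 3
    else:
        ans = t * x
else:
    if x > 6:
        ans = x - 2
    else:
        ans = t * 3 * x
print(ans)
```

6

t=-2, x=9
t < 1 is True; x > 6 is True
→ ans = x - 3 = 6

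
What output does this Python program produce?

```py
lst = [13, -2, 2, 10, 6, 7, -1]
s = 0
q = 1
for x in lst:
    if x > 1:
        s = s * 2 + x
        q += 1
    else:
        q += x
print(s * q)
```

849

x=13: >1, s = 0*2+13 = 13; q=2
x=-2: not >1; q=0
x=2: >1, s = 13*2+2 = 28; q=1
x=10: >1, s = 28*2+10 = 66; q=2
x=6: >1, s = 66*2+6 = 138; q=3
x=7: >1, s = 138*2+7 = 283; q=4
x=-1: not >1; q=3
s*q = 283*3 = 849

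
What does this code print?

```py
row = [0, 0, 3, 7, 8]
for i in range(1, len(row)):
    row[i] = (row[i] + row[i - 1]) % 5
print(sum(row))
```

i=1: row[1] = (0+0)%5 = 0 → [0, 0, 3, 7, 8]
i=2: row[2] = (3+0)%5 = 3 → [0, 0, 3, 7, 8]
i=3: row[3] = (7+3)%5 = 0 → [0, 0, 3, 0, 8]
i=4: row[4] = (8+0)%5 = 3 → [0, 0, 3, 0, 3]
sum = 6

6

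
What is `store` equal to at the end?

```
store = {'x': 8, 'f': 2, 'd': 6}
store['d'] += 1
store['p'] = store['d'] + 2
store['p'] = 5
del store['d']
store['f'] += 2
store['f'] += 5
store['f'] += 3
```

{'x': 8, 'f': 12, 'p': 5}

store['d'] = 6+1 = 7 → {'x': 8, 'f': 2, 'd': 7}
store['p'] = store['d']+2 = 9 → {'x': 8, 'f': 2, 'd': 7, 'p': 9}
store['p'] = 5 → {'x': 8, 'f': 2, 'd': 7, 'p': 5}
del 'd' → {'x': 8, 'f': 2, 'p': 5}
store['f'] = 2+2 = 4 → {'x': 8, 'f': 4, 'p': 5}
store['f'] = 4+5 = 9 → {'x': 8, 'f': 9, 'p': 5}
store['f'] = 9+3 = 12 → {'x': 8, 'f': 12, 'p': 5}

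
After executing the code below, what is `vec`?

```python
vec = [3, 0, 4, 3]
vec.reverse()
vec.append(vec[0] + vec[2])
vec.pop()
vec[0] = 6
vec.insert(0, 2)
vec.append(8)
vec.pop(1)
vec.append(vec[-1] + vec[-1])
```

[2, 4, 0, 3, 8, 16]

reverse → [3, 4, 0, 3]
append vec[0]+vec[2] = 3+0 = 3 → [3, 4, 0, 3, 3]
pop() removes 3 → [3, 4, 0, 3]
vec[0] = 6 → [6, 4, 0, 3]
insert 2 at 0 → [2, 6, 4, 0, 3]
append 8 → [2, 6, 4, 0, 3, 8]
pop(1) removes 6 → [2, 4, 0, 3, 8]
append vec[-1]+vec[-1] = 8+8 = 16 → [2, 4, 0, 3, 8, 16]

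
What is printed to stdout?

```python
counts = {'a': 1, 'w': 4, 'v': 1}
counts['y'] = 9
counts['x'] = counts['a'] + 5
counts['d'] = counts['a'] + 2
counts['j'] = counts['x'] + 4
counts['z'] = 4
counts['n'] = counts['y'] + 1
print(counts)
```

{'a': 1, 'w': 4, 'v': 1, 'y': 9, 'x': 6, 'd': 3, 'j': 10, 'z': 4, 'n': 10}

counts['y'] = 9 → {'a': 1, 'w': 4, 'v': 1, 'y': 9}
counts['x'] = counts['a']+5 = 6 → {'a': 1, 'w': 4, 'v': 1, 'y': 9, 'x': 6}
counts['d'] = counts['a']+2 = 3 → {'a': 1, 'w': 4, 'v': 1, 'y': 9, 'x': 6, 'd': 3}
counts['j'] = counts['x']+4 = 10 → {'a': 1, 'w': 4, 'v': 1, 'y': 9, 'x': 6, 'd': 3, 'j': 10}
counts['z'] = 4 → {'a': 1, 'w': 4, 'v': 1, 'y': 9, 'x': 6, 'd': 3, 'j': 10, 'z': 4}
counts['n'] = counts['y']+1 = 10 → {'a': 1, 'w': 4, 'v': 1, 'y': 9, 'x': 6, 'd': 3, 'j': 10, 'z': 4, 'n': 10}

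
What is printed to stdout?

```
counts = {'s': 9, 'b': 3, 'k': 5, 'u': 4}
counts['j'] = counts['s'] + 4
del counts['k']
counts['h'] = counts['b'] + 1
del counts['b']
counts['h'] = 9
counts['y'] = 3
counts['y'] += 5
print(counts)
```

{'s': 9, 'u': 4, 'j': 13, 'h': 9, 'y': 8}

counts['j'] = counts['s']+4 = 13 → {'s': 9, 'b': 3, 'k': 5, 'u': 4, 'j': 13}
del 'k' → {'s': 9, 'b': 3, 'u': 4, 'j': 13}
counts['h'] = counts['b']+1 = 4 → {'s': 9, 'b': 3, 'u': 4, 'j': 13, 'h': 4}
del 'b' → {'s': 9, 'u': 4, 'j': 13, 'h': 4}
counts['h'] = 9 → {'s': 9, 'u': 4, 'j': 13, 'h': 9}
counts['y'] = 3 → {'s': 9, 'u': 4, 'j': 13, 'h': 9, 'y': 3}
counts['y'] = 3+5 = 8 → {'s': 9, 'u': 4, 'j': 13, 'h': 9, 'y': 8}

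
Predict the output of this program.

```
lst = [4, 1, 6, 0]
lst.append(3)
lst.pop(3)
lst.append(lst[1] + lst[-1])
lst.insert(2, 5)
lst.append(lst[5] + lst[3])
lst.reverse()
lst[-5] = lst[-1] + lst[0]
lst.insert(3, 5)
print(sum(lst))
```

append 3 → [4, 1, 6, 0, 3]
pop(3) removes 0 → [4, 1, 6, 3]
append lst[1]+lst[-1] = 1+3 = 4 → [4, 1, 6, 3, 4]
insert 5 at 2 → [4, 1, 5, 6, 3, 4]
append lst[5]+lst[3] = 4+6 = 10 → [4, 1, 5, 6, 3, 4, 10]
reverse → [10, 4, 3, 6, 5, 1, 4]
lst[-5] = lst[-1]+lst[0] = 4+10 = 14 → [10, 4, 14, 6, 5, 1, 4]
insert 5 at 3 → [10, 4, 14, 5, 6, 5, 1, 4]
sum = 49

49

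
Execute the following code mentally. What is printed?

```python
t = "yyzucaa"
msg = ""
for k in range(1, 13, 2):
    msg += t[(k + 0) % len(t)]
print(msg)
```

k=1: add t[1]='y' → 'y'
k=3: add t[3]='u' → 'yu'
k=5: add t[5]='a' → 'yua'
k=7: add t[0]='y' → 'yuay'
k=9: add t[2]='z' → 'yuayz'
k=11: add t[4]='c' → 'yuayzc'

yuayzc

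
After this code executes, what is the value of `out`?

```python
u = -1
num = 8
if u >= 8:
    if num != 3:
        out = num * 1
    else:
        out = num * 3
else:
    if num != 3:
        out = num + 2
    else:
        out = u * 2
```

10

u=-1, num=8
u >= 8 is False; num != 3 is True
→ out = num + 2 = 10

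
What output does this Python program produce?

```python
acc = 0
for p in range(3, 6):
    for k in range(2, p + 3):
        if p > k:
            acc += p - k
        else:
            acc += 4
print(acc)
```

46

p=3,k=2: 3>2, acc = 0+1 = 1
p=3,k=3: not 3>3, acc = 1+4 = 5
p=3,k=4: not 3>4, acc = 5+4 = 9
p=3,k=5: not 3>5, acc = 9+4 = 13
p=4,k=2: 4>2, acc = 13+2 = 15
p=4,k=3: 4>3, acc = 15+1 = 16
p=4,k=4: not 4>4, acc = 16+4 = 20
p=4,k=5: not 4>5, acc = 20+4 = 24
p=4,k=6: not 4>6, acc = 24+4 = 28
p=5,k=2: 5>2, acc = 28+3 = 31
p=5,k=3: 5>3, acc = 31+2 = 33
p=5,k=4: 5>4, acc = 33+1 = 34
p=5,k=5: not 5>5, acc = 34+4 = 38
p=5,k=6: not 5>6, acc = 38+4 = 42
p=5,k=7: not 5>7, acc = 42+4 = 46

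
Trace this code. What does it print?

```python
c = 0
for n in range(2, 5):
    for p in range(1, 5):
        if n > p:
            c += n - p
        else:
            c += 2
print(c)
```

n=2,p=1: 2>1, c = 0+1 = 1
n=2,p=2: not 2>2, c = 1+2 = 3
n=2,p=3: not 2>3, c = 3+2 = 5
n=2,p=4: not 2>4, c = 5+2 = 7
n=3,p=1: 3>1, c = 7+2 = 9
n=3,p=2: 3>2, c = 9+1 = 10
n=3,p=3: not 3>3, c = 10+2 = 12
n=3,p=4: not 3>4, c = 12+2 = 14
n=4,p=1: 4>1, c = 14+3 = 17
n=4,p=2: 4>2, c = 17+2 = 19
n=4,p=3: 4>3, c = 19+1 = 20
n=4,p=4: not 4>4, c = 20+2 = 22

22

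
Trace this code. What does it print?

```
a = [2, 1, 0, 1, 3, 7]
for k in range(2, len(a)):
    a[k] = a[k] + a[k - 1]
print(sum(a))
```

k=2: a[2] = 0+1 = 1 → [2, 1, 1, 1, 3, 7]
k=3: a[3] = 1+1 = 2 → [2, 1, 1, 2, 3, 7]
k=4: a[4] = 3+2 = 5 → [2, 1, 1, 2, 5, 7]
k=5: a[5] = 7+5 = 12 → [2, 1, 1, 2, 5, 12]
sum = 23

23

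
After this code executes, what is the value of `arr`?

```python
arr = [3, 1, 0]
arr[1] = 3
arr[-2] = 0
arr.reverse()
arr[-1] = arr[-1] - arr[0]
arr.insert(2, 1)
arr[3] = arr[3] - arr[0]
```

[0, 0, 1, 3]

arr[1] = 3 → [3, 3, 0]
arr[-2] = 0 → [3, 0, 0]
reverse → [0, 0, 3]
arr[-1] = arr[-1]-arr[0] = 3-0 = 3 → [0, 0, 3]
insert 1 at 2 → [0, 0, 1, 3]
arr[3] = arr[3]-arr[0] = 3-0 = 3 → [0, 0, 1, 3]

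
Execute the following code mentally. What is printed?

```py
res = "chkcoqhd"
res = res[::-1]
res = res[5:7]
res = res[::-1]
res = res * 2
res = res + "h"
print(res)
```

reverse → 'dhqockhc'
slice [5:7] → 'kh'
reverse → 'hk'
repeat ×2 → 'hkhk'
+ 'h' → 'hkhkh'

hkhkh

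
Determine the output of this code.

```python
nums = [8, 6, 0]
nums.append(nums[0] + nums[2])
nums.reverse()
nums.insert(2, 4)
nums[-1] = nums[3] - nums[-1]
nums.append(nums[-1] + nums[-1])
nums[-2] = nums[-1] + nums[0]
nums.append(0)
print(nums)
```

append nums[0]+nums[2] = 8+0 = 8 → [8, 6, 0, 8]
reverse → [8, 0, 6, 8]
insert 4 at 2 → [8, 0, 4, 6, 8]
nums[-1] = nums[3]-nums[-1] = 6-8 = -2 → [8, 0, 4, 6, -2]
append nums[-1]+nums[-1] = (-2)+(-2) = -4 → [8, 0, 4, 6, -2, -4]
nums[-2] = nums[-1]+nums[0] = (-4)+8 = 4 → [8, 0, 4, 6, 4, -4]
append 0 → [8, 0, 4, 6, 4, -4, 0]

[8, 0, 4, 6, 4, -4, 0]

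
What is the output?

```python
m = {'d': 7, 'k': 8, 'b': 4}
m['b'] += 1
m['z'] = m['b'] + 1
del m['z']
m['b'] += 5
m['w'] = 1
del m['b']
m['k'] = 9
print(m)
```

{'d': 7, 'k': 9, 'w': 1}

m['b'] = 4+1 = 5 → {'d': 7, 'k': 8, 'b': 5}
m['z'] = m['b']+1 = 6 → {'d': 7, 'k': 8, 'b': 5, 'z': 6}
del 'z' → {'d': 7, 'k': 8, 'b': 5}
m['b'] = 5+5 = 10 → {'d': 7, 'k': 8, 'b': 10}
m['w'] = 1 → {'d': 7, 'k': 8, 'b': 10, 'w': 1}
del 'b' → {'d': 7, 'k': 8, 'w': 1}
m['k'] = 9 → {'d': 7, 'k': 9, 'w': 1}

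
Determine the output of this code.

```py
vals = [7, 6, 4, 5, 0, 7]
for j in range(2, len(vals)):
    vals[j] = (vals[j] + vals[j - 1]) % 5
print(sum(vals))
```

j=2: vals[2] = (4+6)%5 = 0 → [7, 6, 0, 5, 0, 7]
j=3: vals[3] = (5+0)%5 = 0 → [7, 6, 0, 0, 0, 7]
j=4: vals[4] = (0+0)%5 = 0 → [7, 6, 0, 0, 0, 7]
j=5: vals[5] = (7+0)%5 = 2 → [7, 6, 0, 0, 0, 2]
sum = 15

15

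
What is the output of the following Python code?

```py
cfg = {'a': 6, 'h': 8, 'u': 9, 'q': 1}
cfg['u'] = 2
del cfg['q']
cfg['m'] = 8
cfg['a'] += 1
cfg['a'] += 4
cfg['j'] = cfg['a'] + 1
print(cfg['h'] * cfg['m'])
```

64

cfg['u'] = 2 → {'a': 6, 'h': 8, 'u': 2, 'q': 1}
del 'q' → {'a': 6, 'h': 8, 'u': 2}
cfg['m'] = 8 → {'a': 6, 'h': 8, 'u': 2, 'm': 8}
cfg['a'] = 6+1 = 7 → {'a': 7, 'h': 8, 'u': 2, 'm': 8}
cfg['a'] = 7+4 = 11 → {'a': 11, 'h': 8, 'u': 2, 'm': 8}
cfg['j'] = cfg['a']+1 = 12 → {'a': 11, 'h': 8, 'u': 2, 'm': 8, 'j': 12}
cfg['h']*cfg['m'] = 8*8 = 64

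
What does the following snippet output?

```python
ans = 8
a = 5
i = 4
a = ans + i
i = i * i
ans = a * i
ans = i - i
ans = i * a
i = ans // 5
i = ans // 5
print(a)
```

a = 8+4 = 12
i = 4*4 = 16
ans = 12*16 = 192
ans = 16-16 = 0
ans = 16*12 = 192
i = 192//5 = 38
i = 192//5 = 38

12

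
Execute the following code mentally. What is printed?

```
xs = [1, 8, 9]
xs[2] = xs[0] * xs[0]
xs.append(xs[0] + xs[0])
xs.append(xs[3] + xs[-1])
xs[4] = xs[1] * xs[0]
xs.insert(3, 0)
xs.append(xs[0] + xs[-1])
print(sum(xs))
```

29

xs[2] = xs[0]*xs[0] = 1*1 = 1 → [1, 8, 1]
append xs[0]+xs[0] = 1+1 = 2 → [1, 8, 1, 2]
append xs[3]+xs[-1] = 2+2 = 4 → [1, 8, 1, 2, 4]
xs[4] = xs[1]*xs[0] = 8*1 = 8 → [1, 8, 1, 2, 8]
insert 0 at 3 → [1, 8, 1, 0, 2, 8]
append xs[0]+xs[-1] = 1+8 = 9 → [1, 8, 1, 0, 2, 8, 9]
sum = 29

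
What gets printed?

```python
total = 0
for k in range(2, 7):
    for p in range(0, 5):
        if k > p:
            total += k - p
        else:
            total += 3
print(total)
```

72

k=2,p=0: 2>0, total = 0+2 = 2
k=2,p=1: 2>1, total = 2+1 = 3
k=2,p=2: not 2>2, total = 3+3 = 6
k=2,p=3: not 2>3, total = 6+3 = 9
k=2,p=4: not 2>4, total = 9+3 = 12
k=3,p=0: 3>0, total = 12+3 = 15
k=3,p=1: 3>1, total = 15+2 = 17
k=3,p=2: 3>2, total = 17+1 = 18
k=3,p=3: not 3>3, total = 18+3 = 21
k=3,p=4: not 3>4, total = 21+3 = 24
k=4,p=0: 4>0, total = 24+4 = 28
k=4,p=1: 4>1, total = 28+3 = 31
k=4,p=2: 4>2, total = 31+2 = 33
k=4,p=3: 4>3, total = 33+1 = 34
k=4,p=4: not 4>4, total = 34+3 = 37
k=5,p=0: 5>0, total = 37+5 = 42
k=5,p=1: 5>1, total = 42+4 = 46
k=5,p=2: 5>2, total = 46+3 = 49
k=5,p=3: 5>3, total = 49+2 = 51
k=5,p=4: 5>4, total = 51+1 = 52
k=6,p=0: 6>0, total = 52+6 = 58
k=6,p=1: 6>1, total = 58+5 = 63
k=6,p=2: 6>2, total = 63+4 = 67
k=6,p=3: 6>3, total = 67+3 = 70
k=6,p=4: 6>4, total = 70+2 = 72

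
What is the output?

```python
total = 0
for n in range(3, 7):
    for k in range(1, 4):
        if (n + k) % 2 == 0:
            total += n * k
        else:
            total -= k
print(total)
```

n=3,k=1: even sum, total = 0+3 = 3
n=3,k=2: odd sum, total = 3-2 = 1
n=3,k=3: even sum, total = 1+9 = 10
n=4,k=1: odd sum, total = 10-1 = 9
n=4,k=2: even sum, total = 9+8 = 17
n=4,k=3: odd sum, total = 17-3 = 14
n=5,k=1: even sum, total = 14+5 = 19
n=5,k=2: odd sum, total = 19-2 = 17
n=5,k=3: even sum, total = 17+15 = 32
n=6,k=1: odd sum, total = 32-1 = 31
n=6,k=2: even sum, total = 31+12 = 43
n=6,k=3: odd sum, total = 43-3 = 40

40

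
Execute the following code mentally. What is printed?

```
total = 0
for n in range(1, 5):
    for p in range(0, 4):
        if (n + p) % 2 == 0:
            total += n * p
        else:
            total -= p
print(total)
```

n=1,p=0: odd sum, total = 0-0 = 0
n=1,p=1: even sum, total = 0+1 = 1
n=1,p=2: odd sum, total = 1-2 = -1
n=1,p=3: even sum, total = (-1)+3 = 2
n=2,p=0: even sum, total = 2+0 = 2
n=2,p=1: odd sum, total = 2-1 = 1
n=2,p=2: even sum, total = 1+4 = 5
n=2,p=3: odd sum, total = 5-3 = 2
n=3,p=0: odd sum, total = 2-0 = 2
n=3,p=1: even sum, total = 2+3 = 5
n=3,p=2: odd sum, total = 5-2 = 3
n=3,p=3: even sum, total = 3+9 = 12
n=4,p=0: even sum, total = 12+0 = 12
n=4,p=1: odd sum, total = 12-1 = 11
n=4,p=2: even sum, total = 11+8 = 19
n=4,p=3: odd sum, total = 19-3 = 16

16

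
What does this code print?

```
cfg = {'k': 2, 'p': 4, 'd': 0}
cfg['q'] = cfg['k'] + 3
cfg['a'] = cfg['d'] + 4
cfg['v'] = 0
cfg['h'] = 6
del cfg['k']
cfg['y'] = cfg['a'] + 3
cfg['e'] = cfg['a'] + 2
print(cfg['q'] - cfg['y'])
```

-2

cfg['q'] = cfg['k']+3 = 5 → {'k': 2, 'p': 4, 'd': 0, 'q': 5}
cfg['a'] = cfg['d']+4 = 4 → {'k': 2, 'p': 4, 'd': 0, 'q': 5, 'a': 4}
cfg['v'] = 0 → {'k': 2, 'p': 4, 'd': 0, 'q': 5, 'a': 4, 'v': 0}
cfg['h'] = 6 → {'k': 2, 'p': 4, 'd': 0, 'q': 5, 'a': 4, 'v': 0, 'h': 6}
del 'k' → {'p': 4, 'd': 0, 'q': 5, 'a': 4, 'v': 0, 'h': 6}
cfg['y'] = cfg['a']+3 = 7 → {'p': 4, 'd': 0, 'q': 5, 'a': 4, 'v': 0, 'h': 6, 'y': 7}
cfg['e'] = cfg['a']+2 = 6 → {'p': 4, 'd': 0, 'q': 5, 'a': 4, 'v': 0, 'h': 6, 'y': 7, 'e': 6}
cfg['q']-cfg['y'] = 5-7 = -2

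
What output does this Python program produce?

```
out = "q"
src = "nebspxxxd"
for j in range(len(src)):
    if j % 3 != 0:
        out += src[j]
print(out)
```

j=0: skip
j=1: add 'e' → 'qe'
j=2: add 'b' → 'qeb'
j=3: skip
j=4: add 'p' → 'qebp'
j=5: add 'x' → 'qebpx'
j=6: skip
j=7: add 'x' → 'qebpxx'
j=8: add 'd' → 'qebpxxd'

qebpxxd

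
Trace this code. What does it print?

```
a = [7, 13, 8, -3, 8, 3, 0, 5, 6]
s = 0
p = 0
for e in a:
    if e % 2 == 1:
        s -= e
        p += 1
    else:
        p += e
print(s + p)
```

e=7: odd, s = 0-7 = -7; p=1
e=13: odd, s = (-7)-13 = -20; p=2
e=8: not odd; p=10
e=-3: odd, s = (-20)-(-3) = -17; p=11
e=8: not odd; p=19
e=3: odd, s = (-17)-3 = -20; p=20
e=0: not odd; p=20
e=5: odd, s = (-20)-5 = -25; p=21
e=6: not odd; p=27
s+p = (-25)+27 = 2

2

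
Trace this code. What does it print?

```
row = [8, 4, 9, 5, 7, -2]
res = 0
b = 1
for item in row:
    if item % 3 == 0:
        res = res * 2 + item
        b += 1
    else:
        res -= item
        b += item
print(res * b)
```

-600

item=8: not %3==0, res = 0-8 = -8; b=9
item=4: not %3==0, res = (-8)-4 = -12; b=13
item=9: %3==0, res = (-12)*2+9 = -15; b=14
item=5: not %3==0, res = (-15)-5 = -20; b=19
item=7: not %3==0, res = (-20)-7 = -27; b=26
item=-2: not %3==0, res = (-27)-(-2) = -25; b=24
res*b = (-25)*24 = -600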